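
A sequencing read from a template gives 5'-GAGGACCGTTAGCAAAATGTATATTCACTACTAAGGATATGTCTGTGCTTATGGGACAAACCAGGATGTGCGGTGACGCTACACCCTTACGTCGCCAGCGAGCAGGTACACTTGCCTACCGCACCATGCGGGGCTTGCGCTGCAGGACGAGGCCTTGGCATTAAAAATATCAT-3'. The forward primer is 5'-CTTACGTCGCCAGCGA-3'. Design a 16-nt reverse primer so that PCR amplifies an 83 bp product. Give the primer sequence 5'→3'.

The forward primer binds at positions 86–101, so an 83 bp product ends at position 86 + 83 − 1 = 168.
The reverse primer anneals to the top strand over positions 153–168, i.e. to CCTTGGCATTAAAAAT.
Its sequence written 5'→3' is the reverse complement: ATTTTTAATGCCAAGG.

5'-ATTTTTAATGCCAAGG-3'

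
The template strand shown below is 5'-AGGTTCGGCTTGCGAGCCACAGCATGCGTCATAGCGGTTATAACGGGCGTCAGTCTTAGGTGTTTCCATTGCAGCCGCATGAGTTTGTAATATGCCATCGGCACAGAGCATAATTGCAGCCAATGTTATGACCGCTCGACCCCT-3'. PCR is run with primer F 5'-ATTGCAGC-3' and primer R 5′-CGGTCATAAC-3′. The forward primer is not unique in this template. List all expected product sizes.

67 bp, 22 bp

The forward primer ATTGCAGC matches the top strand at positions 68–75, 113–120.
The reverse primer's reverse complement is GTTATGACCG, matching at positions 125–134.
Each forward site pairs with the reverse site to give a product ending at position 134: sizes 67, 22 bp.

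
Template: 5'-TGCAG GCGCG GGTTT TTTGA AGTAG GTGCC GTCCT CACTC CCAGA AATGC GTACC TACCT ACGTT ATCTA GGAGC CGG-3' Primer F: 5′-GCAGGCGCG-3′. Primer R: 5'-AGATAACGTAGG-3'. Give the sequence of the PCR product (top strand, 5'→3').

5'-GCAGGCGCGGGTTTTTTGAAGTAGGTGCCGTCCTCACTCCCAGAAATGCGTACCTACCTACGTTATCT-3'

Forward primer GCAGGCGCG is found on the top strand at positions 2–10.
The reverse primer's reverse complement is CCTACGTTATCT, which matches the template at positions 58–69.
The product is the template from position 2 through 69 (68 bp).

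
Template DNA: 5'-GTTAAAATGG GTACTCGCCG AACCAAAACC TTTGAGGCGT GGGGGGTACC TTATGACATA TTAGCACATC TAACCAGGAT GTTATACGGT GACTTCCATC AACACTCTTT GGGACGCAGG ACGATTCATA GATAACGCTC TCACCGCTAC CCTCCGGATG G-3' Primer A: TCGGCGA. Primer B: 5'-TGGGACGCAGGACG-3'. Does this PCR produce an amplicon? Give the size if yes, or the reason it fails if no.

Primer A (TCGGCGA) has reverse complement TCGCCGA, which matches the top strand at positions 15–21; primer A anneals to the top strand there with its 3' end pointing upstream toward position 15.
Primer B (TGGGACGCAGGACG) matches the top strand directly at positions 110–123; it anneals to the bottom strand with its 3' end pointing downstream toward position 123.
The 3' ends diverge (primer A extends toward position 1, primer B toward position 161), so the primers never converge on a shared product.

No product — the primers' 3' ends point away from each other.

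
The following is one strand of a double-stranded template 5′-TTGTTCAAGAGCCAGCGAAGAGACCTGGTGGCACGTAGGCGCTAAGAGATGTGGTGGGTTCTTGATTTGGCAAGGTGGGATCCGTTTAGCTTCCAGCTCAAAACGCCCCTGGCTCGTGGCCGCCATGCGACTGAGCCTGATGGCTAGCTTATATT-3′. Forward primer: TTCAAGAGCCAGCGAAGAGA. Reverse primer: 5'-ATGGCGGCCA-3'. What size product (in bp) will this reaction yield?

The forward primer matches the template at positions 4–23.
The reverse primer's reverse complement is TGGCCGCCAT, which matches the template at positions 117–126.
Product length = (reverse-primer end) − (forward-primer start) + 1 = 126 − 4 + 1 = 123 bp.

123 bp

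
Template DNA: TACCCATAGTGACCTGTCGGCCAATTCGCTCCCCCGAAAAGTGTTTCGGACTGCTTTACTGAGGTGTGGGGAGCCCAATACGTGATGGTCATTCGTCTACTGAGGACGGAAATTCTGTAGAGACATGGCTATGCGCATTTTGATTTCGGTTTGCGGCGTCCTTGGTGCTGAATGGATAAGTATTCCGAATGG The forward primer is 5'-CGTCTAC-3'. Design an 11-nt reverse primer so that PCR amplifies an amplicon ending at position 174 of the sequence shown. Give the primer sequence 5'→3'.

5'-CATTCAGCACC-3'

The forward primer binds at positions 94–100; the product's 3' end on the top strand is position 174.
The reverse primer anneals to the top strand over positions 164–174, i.e. to GGTGCTGAATG.
Its sequence written 5'→3' is the reverse complement: CATTCAGCACC.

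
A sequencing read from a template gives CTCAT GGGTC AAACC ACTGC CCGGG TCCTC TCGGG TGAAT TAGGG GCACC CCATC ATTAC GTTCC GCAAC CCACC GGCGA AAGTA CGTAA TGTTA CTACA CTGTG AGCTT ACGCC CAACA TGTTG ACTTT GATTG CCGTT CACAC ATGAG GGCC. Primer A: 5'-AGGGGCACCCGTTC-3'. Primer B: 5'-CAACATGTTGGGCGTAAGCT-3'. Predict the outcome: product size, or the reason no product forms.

Primer A (AGGGGCACCCGTTC) does not match the top strand, and its reverse complement GAACGGGTGCCCCT does not match either.
With no annealing site for primer A, no amplification occurs.

No product — primer A has no binding site in the template.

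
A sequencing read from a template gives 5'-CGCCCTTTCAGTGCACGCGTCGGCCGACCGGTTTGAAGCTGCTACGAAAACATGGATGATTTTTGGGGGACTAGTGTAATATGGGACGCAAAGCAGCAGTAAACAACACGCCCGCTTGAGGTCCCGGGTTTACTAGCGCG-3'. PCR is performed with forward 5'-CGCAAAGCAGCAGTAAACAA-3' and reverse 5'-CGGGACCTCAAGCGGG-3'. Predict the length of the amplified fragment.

Forward primer CGCAAAGCAGCAGTAAACAA is found on the top strand at positions 87–106.
Reverse complement of the reverse primer: CCCGCTTGAGGTCCCG. This occurs on the top strand at positions 111–126.
Product length = (reverse-primer end) − (forward-primer start) + 1 = 126 − 87 + 1 = 40 bp.

40 bp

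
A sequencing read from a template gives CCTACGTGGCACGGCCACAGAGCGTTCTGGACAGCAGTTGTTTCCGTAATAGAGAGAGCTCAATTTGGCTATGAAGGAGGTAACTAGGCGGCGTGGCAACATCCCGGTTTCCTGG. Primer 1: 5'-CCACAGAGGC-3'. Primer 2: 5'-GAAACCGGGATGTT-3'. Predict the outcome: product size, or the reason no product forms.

Primer 1 (CCACAGAGGC) does not match the top strand, and its reverse complement GCCTCTGTGG does not match either.
With no annealing site for primer 1, no amplification occurs.

No product — primer 1 has no binding site in the template.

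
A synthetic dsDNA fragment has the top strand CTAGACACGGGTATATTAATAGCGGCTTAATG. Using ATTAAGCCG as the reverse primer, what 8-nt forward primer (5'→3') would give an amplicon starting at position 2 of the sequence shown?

The reverse primer's reverse complement CGGCTTAAT matches the template at positions 23–31; the product starts at position 2.
The forward primer is identical to the top strand over positions 2–9: TAGACACG.

5'-TAGACACG-3'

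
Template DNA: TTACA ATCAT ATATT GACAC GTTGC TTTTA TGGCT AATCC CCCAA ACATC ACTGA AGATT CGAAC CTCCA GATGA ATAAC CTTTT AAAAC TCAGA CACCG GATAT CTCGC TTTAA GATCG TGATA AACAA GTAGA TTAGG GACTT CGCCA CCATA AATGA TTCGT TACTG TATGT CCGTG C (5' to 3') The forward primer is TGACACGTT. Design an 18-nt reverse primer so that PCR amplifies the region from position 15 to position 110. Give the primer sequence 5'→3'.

The product's 3' end on the top strand is position 110.
The reverse primer anneals to the top strand over positions 93–110, i.e. to AGACACCGGATATCTCGC.
Its sequence written 5'→3' is the reverse complement: GCGAGATATCCGGTGTCT.

5'-GCGAGATATCCGGTGTCT-3'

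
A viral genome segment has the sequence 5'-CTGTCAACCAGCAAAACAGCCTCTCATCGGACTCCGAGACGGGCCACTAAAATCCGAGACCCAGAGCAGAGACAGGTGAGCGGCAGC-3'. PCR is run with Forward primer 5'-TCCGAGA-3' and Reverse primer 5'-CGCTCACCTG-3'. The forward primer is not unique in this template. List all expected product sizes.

The forward primer TCCGAGA matches the top strand at positions 33–39, 53–59.
The reverse primer's reverse complement is CAGGTGAGCG, matching at positions 73–82.
Each forward site pairs with the reverse site to give a product ending at position 82: sizes 50, 30 bp.

50 bp, 30 bp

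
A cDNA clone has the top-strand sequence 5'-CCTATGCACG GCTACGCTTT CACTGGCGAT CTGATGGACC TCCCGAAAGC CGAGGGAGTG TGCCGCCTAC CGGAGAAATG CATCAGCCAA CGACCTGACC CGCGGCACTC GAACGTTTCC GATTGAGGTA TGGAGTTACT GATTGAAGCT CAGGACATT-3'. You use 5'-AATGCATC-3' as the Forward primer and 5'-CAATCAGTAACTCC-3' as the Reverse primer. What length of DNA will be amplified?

Scanning the template, AATGCATC occurs at positions 77–84; this primer anneals to the bottom strand there with its 3' end pointing downstream.
Taking the reverse complement of CAATCAGTAACTCC gives GGAGTTACTGATTG, found at positions 132–145 on the template; the primer anneals here to the top strand with its 3' end pointing upstream.
The product runs from position 77 to position 145, so its length is 145 − 77 + 1 = 69 bp.

69 bp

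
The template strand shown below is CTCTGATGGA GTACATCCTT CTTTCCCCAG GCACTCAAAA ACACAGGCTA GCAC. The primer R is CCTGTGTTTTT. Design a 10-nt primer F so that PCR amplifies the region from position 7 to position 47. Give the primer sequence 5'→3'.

The reverse primer's reverse complement AAAAACACAGG matches the template at positions 37–47; the product starts at position 7.
The forward primer is identical to the top strand over positions 7–16: TGGAGTACAT.

5'-TGGAGTACAT-3'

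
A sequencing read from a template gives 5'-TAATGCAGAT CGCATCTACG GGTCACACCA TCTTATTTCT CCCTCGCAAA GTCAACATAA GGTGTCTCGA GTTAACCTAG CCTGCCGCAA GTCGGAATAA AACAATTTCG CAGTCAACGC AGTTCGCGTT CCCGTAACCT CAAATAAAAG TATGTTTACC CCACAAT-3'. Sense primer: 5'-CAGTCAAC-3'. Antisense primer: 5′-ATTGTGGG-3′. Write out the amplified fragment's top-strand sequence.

5'-CAGTCAACGCAGTTCGCGTTCCCGTAACCTCAAATAAAAGTATGTTTACCCCACAAT-3'

The forward primer matches the template at positions 111–118.
Taking the reverse complement of ATTGTGGG gives CCCACAAT, found at positions 160–167 on the template; the primer anneals here to the top strand with its 3' end pointing upstream.
The product is the template from position 111 through 167 (57 bp).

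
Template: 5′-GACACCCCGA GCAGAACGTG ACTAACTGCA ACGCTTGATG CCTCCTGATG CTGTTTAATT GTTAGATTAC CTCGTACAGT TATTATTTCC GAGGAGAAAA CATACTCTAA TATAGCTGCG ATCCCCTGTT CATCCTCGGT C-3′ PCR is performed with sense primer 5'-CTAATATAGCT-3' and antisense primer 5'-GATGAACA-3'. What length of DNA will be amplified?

Forward primer CTAATATAGCT is found on the top strand at positions 107–117.
The reverse primer's reverse complement is TGTTCATC, which matches the template at positions 127–134.
Amplicon spans positions 107–134: 28 bp.

28 bp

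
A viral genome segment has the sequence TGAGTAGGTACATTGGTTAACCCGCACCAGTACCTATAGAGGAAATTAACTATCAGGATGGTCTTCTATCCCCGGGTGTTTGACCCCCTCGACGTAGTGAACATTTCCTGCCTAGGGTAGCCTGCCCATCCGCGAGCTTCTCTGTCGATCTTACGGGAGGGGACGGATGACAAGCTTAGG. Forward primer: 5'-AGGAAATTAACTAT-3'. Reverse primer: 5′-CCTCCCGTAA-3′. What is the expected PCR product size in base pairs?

Forward primer AGGAAATTAACTAT is found on the top strand at positions 40–53.
Reverse complement of the reverse primer: TTACGGGAGG. This occurs on the top strand at positions 151–160.
The product runs from position 40 to position 160, so its length is 160 − 40 + 1 = 121 bp.

121 bp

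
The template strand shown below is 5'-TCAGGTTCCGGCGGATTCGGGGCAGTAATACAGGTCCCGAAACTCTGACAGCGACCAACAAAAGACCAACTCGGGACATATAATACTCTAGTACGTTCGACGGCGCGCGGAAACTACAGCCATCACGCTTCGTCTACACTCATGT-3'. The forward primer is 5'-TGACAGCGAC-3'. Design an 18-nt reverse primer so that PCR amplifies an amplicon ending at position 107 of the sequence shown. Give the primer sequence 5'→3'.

5'-CGCGCCGTCGAACGTACT-3'

The forward primer binds at positions 46–55; the product's 3' end on the top strand is position 107.
The reverse primer anneals to the top strand over positions 90–107, i.e. to AGTACGTTCGACGGCGCG.
Its sequence written 5'→3' is the reverse complement: CGCGCCGTCGAACGTACT.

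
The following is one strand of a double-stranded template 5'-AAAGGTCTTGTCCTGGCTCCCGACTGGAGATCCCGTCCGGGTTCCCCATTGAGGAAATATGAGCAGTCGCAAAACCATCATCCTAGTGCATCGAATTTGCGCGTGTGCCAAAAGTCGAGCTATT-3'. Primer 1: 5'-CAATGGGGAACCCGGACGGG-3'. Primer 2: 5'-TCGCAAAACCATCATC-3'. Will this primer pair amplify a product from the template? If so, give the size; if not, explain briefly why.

No product — the primers' 3' ends point away from each other.

Primer 1 (CAATGGGGAACCCGGACGGG) has reverse complement CCCGTCCGGGTTCCCCATTG, which matches the top strand at positions 32–51; primer 1 anneals to the top strand there with its 3' end pointing upstream toward position 32.
Primer 2 (TCGCAAAACCATCATC) matches the top strand directly at positions 67–82; it anneals to the bottom strand with its 3' end pointing downstream toward position 82.
The 3' ends diverge (primer 1 extends toward position 1, primer 2 toward position 124), so the primers never converge on a shared product.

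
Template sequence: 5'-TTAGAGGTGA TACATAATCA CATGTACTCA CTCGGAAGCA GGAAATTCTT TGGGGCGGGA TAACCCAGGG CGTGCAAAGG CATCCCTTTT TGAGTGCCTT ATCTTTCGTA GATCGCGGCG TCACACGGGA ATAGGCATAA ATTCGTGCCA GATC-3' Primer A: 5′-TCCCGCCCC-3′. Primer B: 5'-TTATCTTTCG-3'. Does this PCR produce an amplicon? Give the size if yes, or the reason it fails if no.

Primer A (TCCCGCCCC) has reverse complement GGGGCGGGA, which matches the top strand at positions 52–60; primer A anneals to the top strand there with its 3' end pointing upstream toward position 52.
Primer B (TTATCTTTCG) matches the top strand directly at positions 99–108; it anneals to the bottom strand with its 3' end pointing downstream toward position 108.
The 3' ends diverge (primer A extends toward position 1, primer B toward position 154), so the primers never converge on a shared product.

No product — the primers' 3' ends point away from each other.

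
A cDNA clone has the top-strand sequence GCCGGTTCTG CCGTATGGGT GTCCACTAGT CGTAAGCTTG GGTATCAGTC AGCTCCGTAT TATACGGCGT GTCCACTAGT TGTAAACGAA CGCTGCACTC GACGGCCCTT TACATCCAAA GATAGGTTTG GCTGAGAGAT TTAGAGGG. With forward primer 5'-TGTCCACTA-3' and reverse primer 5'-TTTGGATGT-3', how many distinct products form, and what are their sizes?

Two products: 101 bp, 51 bp

The forward primer TGTCCACTA matches the top strand at positions 20–28, 70–78.
The reverse primer's reverse complement is ACATCCAAA, matching at positions 112–120.
Each forward site pairs with the reverse site to give a product ending at position 120: sizes 101, 51 bp.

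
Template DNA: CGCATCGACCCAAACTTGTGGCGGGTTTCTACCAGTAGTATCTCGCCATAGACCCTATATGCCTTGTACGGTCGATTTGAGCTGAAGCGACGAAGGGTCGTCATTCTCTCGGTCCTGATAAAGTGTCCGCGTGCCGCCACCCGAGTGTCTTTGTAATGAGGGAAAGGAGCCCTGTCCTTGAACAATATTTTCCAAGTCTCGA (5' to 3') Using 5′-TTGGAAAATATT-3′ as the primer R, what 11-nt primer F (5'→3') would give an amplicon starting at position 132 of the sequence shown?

The reverse primer's reverse complement AATATTTTCCAA matches the template at positions 184–195; the product starts at position 132.
The forward primer is identical to the top strand over positions 132–142: TGCCGCCACCC.

5'-TGCCGCCACCC-3'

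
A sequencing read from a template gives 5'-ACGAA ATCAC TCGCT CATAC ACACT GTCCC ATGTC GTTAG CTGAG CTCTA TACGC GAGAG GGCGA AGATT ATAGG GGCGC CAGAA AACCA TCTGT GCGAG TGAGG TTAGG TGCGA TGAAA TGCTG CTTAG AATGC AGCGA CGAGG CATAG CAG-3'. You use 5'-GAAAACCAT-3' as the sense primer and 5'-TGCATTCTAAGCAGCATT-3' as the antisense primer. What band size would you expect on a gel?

54 bp

The forward primer matches the template at positions 83–91.
Reverse complement of the reverse primer: AATGCTGCTTAGAATGCA. This occurs on the top strand at positions 119–136.
Amplicon spans positions 83–136: 54 bp.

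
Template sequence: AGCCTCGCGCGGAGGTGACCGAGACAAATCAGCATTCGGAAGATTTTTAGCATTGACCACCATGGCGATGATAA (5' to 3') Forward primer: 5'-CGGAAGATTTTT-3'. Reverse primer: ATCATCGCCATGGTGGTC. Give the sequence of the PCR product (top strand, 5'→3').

Scanning the template, CGGAAGATTTTT occurs at positions 37–48; this primer anneals to the bottom strand there with its 3' end pointing downstream.
The reverse primer's reverse complement is GACCACCATGGCGATGAT, which matches the template at positions 55–72.
The product is the template from position 37 through 72 (36 bp).

5'-CGGAAGATTTTTAGCATTGACCACCATGGCGATGAT-3'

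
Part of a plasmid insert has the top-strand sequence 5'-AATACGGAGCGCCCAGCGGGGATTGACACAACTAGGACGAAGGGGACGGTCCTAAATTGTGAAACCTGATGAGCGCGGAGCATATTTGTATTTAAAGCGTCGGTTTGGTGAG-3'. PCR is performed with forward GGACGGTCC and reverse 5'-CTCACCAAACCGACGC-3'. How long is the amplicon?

69 bp

Forward primer GGACGGTCC is found on the top strand at positions 44–52.
Taking the reverse complement of CTCACCAAACCGACGC gives GCGTCGGTTTGGTGAG, found at positions 97–112 on the template; the primer anneals here to the top strand with its 3' end pointing upstream.
The product runs from position 44 to position 112, so its length is 112 − 44 + 1 = 69 bp.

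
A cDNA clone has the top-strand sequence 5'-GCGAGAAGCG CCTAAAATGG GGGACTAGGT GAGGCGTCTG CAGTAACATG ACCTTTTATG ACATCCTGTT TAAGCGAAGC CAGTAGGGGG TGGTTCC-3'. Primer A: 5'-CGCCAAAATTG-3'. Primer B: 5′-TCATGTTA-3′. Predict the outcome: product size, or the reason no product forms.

No product — primer A has no binding site in the template.

Primer A (CGCCAAAATTG) does not match the top strand, and its reverse complement CAATTTTGGCG does not match either.
With no annealing site for primer A, no amplification occurs.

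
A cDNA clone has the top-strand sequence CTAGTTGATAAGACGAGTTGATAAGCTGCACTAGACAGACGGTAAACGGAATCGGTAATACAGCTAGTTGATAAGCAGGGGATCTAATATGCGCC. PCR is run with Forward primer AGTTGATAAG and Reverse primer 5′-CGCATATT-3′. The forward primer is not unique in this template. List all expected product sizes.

The forward primer AGTTGATAAG matches the top strand at positions 3–12, 16–25, 66–75.
The reverse primer's reverse complement is AATATGCG, matching at positions 86–93.
Each forward site pairs with the reverse site to give a product ending at position 93: sizes 91, 78, 28 bp.

91 bp, 78 bp, 28 bp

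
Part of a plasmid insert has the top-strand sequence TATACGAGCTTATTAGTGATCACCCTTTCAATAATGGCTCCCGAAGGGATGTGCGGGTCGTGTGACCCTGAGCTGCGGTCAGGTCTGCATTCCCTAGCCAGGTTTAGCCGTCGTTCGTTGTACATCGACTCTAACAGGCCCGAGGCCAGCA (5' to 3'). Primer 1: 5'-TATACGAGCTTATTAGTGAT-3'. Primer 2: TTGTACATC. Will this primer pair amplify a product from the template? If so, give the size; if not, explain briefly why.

No product — both primers anneal to the same strand and extend in the same direction.

Primer 1 (TATACGAGCTTATTAGTGAT) matches the top strand at positions 1–20 (3' end points downstream).
Primer 2 (TTGTACATC) also matches the top strand directly, at positions 118–126 — its reverse complement GATGTACAA is not present.
Both primers anneal to the bottom strand with 3' ends pointing the same way, so neither can prime synthesis back toward the other.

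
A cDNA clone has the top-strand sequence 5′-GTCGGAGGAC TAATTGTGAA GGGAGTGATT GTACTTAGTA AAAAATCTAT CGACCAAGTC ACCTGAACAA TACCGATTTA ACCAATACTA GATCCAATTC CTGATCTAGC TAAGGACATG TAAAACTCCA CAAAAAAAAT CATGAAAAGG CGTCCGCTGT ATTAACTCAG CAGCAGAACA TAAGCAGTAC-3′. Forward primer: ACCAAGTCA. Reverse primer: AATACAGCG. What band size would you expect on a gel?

111 bp

Scanning the template, ACCAAGTCA occurs at positions 53–61; this primer anneals to the bottom strand there with its 3' end pointing downstream.
The reverse primer's reverse complement is CGCTGTATT, which matches the template at positions 155–163.
Product length = (reverse-primer end) − (forward-primer start) + 1 = 163 − 53 + 1 = 111 bp.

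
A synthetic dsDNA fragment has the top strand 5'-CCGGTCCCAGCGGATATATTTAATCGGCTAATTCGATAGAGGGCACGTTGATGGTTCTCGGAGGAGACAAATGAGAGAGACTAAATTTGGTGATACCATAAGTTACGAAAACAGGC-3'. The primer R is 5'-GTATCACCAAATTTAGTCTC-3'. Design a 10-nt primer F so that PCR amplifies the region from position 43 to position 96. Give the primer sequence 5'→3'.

The reverse primer's reverse complement GAGACTAAATTTGGTGATAC matches the template at positions 77–96; the product starts at position 43.
The forward primer is identical to the top strand over positions 43–52: GCACGTTGAT.

5'-GCACGTTGAT-3'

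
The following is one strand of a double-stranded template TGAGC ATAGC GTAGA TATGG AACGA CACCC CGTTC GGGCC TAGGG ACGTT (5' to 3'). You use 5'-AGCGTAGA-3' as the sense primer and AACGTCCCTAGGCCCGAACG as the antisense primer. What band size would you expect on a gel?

43 bp

Scanning the template, AGCGTAGA occurs at positions 8–15; this primer anneals to the bottom strand there with its 3' end pointing downstream.
Reverse complement of the reverse primer: CGTTCGGGCCTAGGGACGTT. This occurs on the top strand at positions 31–50.
Amplicon spans positions 8–50: 43 bp.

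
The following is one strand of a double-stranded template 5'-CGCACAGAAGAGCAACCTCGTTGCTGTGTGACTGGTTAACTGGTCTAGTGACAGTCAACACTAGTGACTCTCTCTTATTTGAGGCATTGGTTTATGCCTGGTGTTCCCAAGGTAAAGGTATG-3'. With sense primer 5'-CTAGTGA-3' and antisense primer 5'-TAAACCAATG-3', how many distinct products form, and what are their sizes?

Two products: 50 bp, 34 bp

The forward primer CTAGTGA matches the top strand at positions 45–51, 61–67.
The reverse primer's reverse complement is CATTGGTTTA, matching at positions 85–94.
Each forward site pairs with the reverse site to give a product ending at position 94: sizes 50, 34 bp.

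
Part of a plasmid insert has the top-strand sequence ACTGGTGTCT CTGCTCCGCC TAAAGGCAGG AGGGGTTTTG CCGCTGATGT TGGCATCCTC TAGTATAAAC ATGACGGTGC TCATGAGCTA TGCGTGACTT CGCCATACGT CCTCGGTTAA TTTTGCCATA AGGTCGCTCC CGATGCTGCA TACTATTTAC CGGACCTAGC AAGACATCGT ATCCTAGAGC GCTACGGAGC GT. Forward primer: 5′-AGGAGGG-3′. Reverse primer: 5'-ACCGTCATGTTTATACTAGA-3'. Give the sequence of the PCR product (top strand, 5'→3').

The forward primer matches the template at positions 28–34.
The reverse primer's reverse complement is TCTAGTATAAACATGACGGT, which matches the template at positions 59–78.
The product is the template from position 28 through 78 (51 bp).

5'-AGGAGGGGTTTTGCCGCTGATGTTGGCATCCTCTAGTATAAACATGACGGT-3'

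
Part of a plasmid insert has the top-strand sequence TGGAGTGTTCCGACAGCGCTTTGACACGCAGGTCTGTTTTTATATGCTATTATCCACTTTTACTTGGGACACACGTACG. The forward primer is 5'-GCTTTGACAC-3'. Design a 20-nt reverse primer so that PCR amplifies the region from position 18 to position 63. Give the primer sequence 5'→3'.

5'-GTAAAAGTGGATAATAGCAT-3'

The product's 3' end on the top strand is position 63.
The reverse primer anneals to the top strand over positions 44–63, i.e. to ATGCTATTATCCACTTTTAC.
Its sequence written 5'→3' is the reverse complement: GTAAAAGTGGATAATAGCAT.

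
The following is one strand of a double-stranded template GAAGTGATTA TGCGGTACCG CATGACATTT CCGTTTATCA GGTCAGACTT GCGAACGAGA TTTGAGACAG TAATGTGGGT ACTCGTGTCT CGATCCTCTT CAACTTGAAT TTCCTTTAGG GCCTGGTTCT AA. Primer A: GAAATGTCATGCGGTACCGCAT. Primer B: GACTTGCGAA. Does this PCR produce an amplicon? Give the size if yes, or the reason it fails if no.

Primer A (GAAATGTCATGCGGTACCGCAT) has reverse complement ATGCGGTACCGCATGACATTTC, which matches the top strand at positions 10–31; primer A anneals to the top strand there with its 3' end pointing upstream toward position 10.
Primer B (GACTTGCGAA) matches the top strand directly at positions 46–55; it anneals to the bottom strand with its 3' end pointing downstream toward position 55.
The 3' ends diverge (primer A extends toward position 1, primer B toward position 132), so the primers never converge on a shared product.

No product — the primers' 3' ends point away from each other.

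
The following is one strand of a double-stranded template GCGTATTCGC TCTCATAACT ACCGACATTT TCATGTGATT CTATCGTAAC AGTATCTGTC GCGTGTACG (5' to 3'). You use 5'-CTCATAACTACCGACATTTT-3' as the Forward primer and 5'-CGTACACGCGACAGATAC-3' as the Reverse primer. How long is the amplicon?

58 bp

The forward primer matches the template at positions 12–31.
Reverse complement of the reverse primer: GTATCTGTCGCGTGTACG. This occurs on the top strand at positions 52–69.
Product length = (reverse-primer end) − (forward-primer start) + 1 = 69 − 12 + 1 = 58 bp.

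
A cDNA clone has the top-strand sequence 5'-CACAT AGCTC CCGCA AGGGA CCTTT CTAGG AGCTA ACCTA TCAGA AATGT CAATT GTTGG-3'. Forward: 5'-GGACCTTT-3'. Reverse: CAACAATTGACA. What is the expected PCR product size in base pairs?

42 bp

Forward primer GGACCTTT is found on the top strand at positions 18–25.
The reverse primer's reverse complement is TGTCAATTGTTG, which matches the template at positions 48–59.
Product length = (reverse-primer end) − (forward-primer start) + 1 = 59 − 18 + 1 = 42 bp.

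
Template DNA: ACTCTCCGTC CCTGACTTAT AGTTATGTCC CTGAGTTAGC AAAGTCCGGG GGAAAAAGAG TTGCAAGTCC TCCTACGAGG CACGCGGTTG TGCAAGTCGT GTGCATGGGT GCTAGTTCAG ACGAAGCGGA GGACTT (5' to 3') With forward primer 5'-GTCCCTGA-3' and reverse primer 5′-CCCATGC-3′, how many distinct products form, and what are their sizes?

Two products: 102 bp, 83 bp

The forward primer GTCCCTGA matches the top strand at positions 8–15, 27–34.
The reverse primer's reverse complement is GCATGGG, matching at positions 103–109.
Each forward site pairs with the reverse site to give a product ending at position 109: sizes 102, 83 bp.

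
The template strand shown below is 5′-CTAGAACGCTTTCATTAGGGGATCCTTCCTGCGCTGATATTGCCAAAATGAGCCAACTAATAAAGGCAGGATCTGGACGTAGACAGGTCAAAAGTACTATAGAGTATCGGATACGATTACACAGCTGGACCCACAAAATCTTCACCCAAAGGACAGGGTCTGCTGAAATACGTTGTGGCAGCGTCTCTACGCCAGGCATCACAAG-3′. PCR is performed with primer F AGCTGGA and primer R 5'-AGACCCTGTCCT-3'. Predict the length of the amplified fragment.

Scanning the template, AGCTGGA occurs at positions 123–129; this primer anneals to the bottom strand there with its 3' end pointing downstream.
Taking the reverse complement of AGACCCTGTCCT gives AGGACAGGGTCT, found at positions 150–161 on the template; the primer anneals here to the top strand with its 3' end pointing upstream.
Product length = (reverse-primer end) − (forward-primer start) + 1 = 161 − 123 + 1 = 39 bp.

39 bp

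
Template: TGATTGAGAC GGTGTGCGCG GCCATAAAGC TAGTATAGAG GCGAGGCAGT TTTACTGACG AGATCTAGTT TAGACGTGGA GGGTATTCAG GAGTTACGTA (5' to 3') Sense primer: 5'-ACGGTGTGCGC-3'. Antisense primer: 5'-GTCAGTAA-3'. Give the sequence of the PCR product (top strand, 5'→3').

5'-ACGGTGTGCGCGGCCATAAAGCTAGTATAGAGGCGAGGCAGTTTTACTGAC-3'

The forward primer matches the template at positions 9–19.
Taking the reverse complement of GTCAGTAA gives TTACTGAC, found at positions 52–59 on the template; the primer anneals here to the top strand with its 3' end pointing upstream.
The product is the template from position 9 through 59 (51 bp).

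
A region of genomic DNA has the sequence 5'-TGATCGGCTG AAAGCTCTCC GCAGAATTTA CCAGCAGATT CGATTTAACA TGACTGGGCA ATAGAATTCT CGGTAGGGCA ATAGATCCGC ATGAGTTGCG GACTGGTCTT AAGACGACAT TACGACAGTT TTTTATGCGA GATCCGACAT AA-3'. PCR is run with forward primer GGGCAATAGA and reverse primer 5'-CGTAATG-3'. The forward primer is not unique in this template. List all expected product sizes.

69 bp, 49 bp

The forward primer GGGCAATAGA matches the top strand at positions 56–65, 76–85.
The reverse primer's reverse complement is CATTACG, matching at positions 118–124.
Each forward site pairs with the reverse site to give a product ending at position 124: sizes 69, 49 bp.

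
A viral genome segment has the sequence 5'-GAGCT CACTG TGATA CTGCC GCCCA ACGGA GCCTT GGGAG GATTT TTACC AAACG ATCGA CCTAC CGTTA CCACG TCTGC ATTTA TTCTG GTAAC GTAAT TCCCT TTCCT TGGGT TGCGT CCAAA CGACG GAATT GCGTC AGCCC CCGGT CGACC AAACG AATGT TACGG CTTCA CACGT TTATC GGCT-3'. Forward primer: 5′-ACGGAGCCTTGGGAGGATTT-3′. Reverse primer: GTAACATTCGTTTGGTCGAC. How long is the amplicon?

143 bp

The forward primer matches the template at positions 26–45.
Reverse complement of the reverse primer: GTCGACCAAACGAATGTTAC. This occurs on the top strand at positions 149–168.
The product runs from position 26 to position 168, so its length is 168 − 26 + 1 = 143 bp.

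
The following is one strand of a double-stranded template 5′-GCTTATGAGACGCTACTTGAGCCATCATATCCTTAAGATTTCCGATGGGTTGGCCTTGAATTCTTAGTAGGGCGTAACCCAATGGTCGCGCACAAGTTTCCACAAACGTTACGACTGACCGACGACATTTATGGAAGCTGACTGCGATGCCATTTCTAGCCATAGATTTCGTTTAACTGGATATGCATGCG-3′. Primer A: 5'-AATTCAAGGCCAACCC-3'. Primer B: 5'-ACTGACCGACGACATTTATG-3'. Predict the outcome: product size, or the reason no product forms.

Primer A (AATTCAAGGCCAACCC) has reverse complement GGGTTGGCCTTGAATT, which matches the top strand at positions 47–62; primer A anneals to the top strand there with its 3' end pointing upstream toward position 47.
Primer B (ACTGACCGACGACATTTATG) matches the top strand directly at positions 114–133; it anneals to the bottom strand with its 3' end pointing downstream toward position 133.
The 3' ends diverge (primer A extends toward position 1, primer B toward position 191), so the primers never converge on a shared product.

No product — the primers' 3' ends point away from each other.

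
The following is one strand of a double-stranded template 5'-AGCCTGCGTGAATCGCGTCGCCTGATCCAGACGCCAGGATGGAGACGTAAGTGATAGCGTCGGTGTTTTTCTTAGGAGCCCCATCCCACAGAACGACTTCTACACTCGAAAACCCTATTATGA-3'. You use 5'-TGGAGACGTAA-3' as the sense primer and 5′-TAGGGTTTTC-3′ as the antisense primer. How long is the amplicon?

Scanning the template, TGGAGACGTAA occurs at positions 40–50; this primer anneals to the bottom strand there with its 3' end pointing downstream.
The reverse primer's reverse complement is GAAAACCCTA, which matches the template at positions 108–117.
Product length = (reverse-primer end) − (forward-primer start) + 1 = 117 − 40 + 1 = 78 bp.

78 bp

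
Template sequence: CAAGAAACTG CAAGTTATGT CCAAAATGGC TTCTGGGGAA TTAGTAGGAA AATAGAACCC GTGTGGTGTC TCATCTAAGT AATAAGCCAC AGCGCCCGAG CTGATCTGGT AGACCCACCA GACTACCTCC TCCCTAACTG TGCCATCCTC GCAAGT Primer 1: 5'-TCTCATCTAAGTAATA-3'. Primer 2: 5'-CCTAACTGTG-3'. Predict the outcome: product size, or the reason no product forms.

Primer 1 (TCTCATCTAAGTAATA) matches the top strand at positions 69–84 (3' end points downstream).
Primer 2 (CCTAACTGTG) also matches the top strand directly, at positions 133–142 — its reverse complement CACAGTTAGG is not present.
Both primers anneal to the bottom strand with 3' ends pointing the same way, so neither can prime synthesis back toward the other.

No product — both primers anneal to the same strand and extend in the same direction.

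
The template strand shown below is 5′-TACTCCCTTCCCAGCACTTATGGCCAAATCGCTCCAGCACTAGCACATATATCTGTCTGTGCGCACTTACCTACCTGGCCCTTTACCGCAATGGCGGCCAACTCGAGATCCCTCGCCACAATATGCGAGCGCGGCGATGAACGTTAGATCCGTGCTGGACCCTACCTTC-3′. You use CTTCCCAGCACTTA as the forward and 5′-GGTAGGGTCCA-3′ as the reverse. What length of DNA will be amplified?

160 bp

Scanning the template, CTTCCCAGCACTTA occurs at positions 7–20; this primer anneals to the bottom strand there with its 3' end pointing downstream.
Taking the reverse complement of GGTAGGGTCCA gives TGGACCCTACC, found at positions 156–166 on the template; the primer anneals here to the top strand with its 3' end pointing upstream.
Amplicon spans positions 7–166: 160 bp.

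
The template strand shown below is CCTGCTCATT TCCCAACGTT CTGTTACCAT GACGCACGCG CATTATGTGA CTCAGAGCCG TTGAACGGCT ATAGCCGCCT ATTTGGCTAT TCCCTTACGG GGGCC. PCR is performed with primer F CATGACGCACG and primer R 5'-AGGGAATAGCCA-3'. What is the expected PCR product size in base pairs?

Scanning the template, CATGACGCACG occurs at positions 28–38; this primer anneals to the bottom strand there with its 3' end pointing downstream.
Taking the reverse complement of AGGGAATAGCCA gives TGGCTATTCCCT, found at positions 84–95 on the template; the primer anneals here to the top strand with its 3' end pointing upstream.
Product length = (reverse-primer end) − (forward-primer start) + 1 = 95 − 28 + 1 = 68 bp.

68 bp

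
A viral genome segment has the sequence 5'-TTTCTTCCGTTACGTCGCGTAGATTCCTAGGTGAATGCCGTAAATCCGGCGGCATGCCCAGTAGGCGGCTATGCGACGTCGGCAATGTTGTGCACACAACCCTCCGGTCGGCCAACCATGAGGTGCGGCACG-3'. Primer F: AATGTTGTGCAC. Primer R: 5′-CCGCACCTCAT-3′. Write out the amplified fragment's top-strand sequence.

5'-AATGTTGTGCACACAACCCTCCGGTCGGCCAACCATGAGGTGCGG-3'

Scanning the template, AATGTTGTGCAC occurs at positions 84–95; this primer anneals to the bottom strand there with its 3' end pointing downstream.
The reverse primer's reverse complement is ATGAGGTGCGG, which matches the template at positions 118–128.
The product is the template from position 84 through 128 (45 bp).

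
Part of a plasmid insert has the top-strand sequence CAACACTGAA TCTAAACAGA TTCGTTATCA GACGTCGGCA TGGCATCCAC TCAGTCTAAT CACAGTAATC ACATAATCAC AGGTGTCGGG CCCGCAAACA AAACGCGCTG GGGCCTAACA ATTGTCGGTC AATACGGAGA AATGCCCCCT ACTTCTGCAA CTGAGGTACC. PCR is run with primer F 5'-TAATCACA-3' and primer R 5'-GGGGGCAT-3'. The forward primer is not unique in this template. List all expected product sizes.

The forward primer TAATCACA matches the top strand at positions 57–64, 66–73, 74–81.
The reverse primer's reverse complement is ATGCCCCC, matching at positions 142–149.
Each forward site pairs with the reverse site to give a product ending at position 149: sizes 93, 84, 76 bp.

93 bp, 84 bp, 76 bp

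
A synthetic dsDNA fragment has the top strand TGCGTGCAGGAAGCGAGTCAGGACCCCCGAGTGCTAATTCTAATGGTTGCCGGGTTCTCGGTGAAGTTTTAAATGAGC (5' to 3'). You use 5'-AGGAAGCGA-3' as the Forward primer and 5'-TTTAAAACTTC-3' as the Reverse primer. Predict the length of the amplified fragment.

66 bp

Scanning the template, AGGAAGCGA occurs at positions 8–16; this primer anneals to the bottom strand there with its 3' end pointing downstream.
The reverse primer's reverse complement is GAAGTTTTAAA, which matches the template at positions 63–73.
Product length = (reverse-primer end) − (forward-primer start) + 1 = 73 − 8 + 1 = 66 bp.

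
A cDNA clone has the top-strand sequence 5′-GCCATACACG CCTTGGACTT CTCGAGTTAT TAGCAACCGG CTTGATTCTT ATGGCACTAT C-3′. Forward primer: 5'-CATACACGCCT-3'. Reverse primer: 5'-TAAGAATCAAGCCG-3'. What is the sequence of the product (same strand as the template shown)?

5'-CATACACGCCTTGGACTTCTCGAGTTATTAGCAACCGGCTTGATTCTTA-3'

Scanning the template, CATACACGCCT occurs at positions 3–13; this primer anneals to the bottom strand there with its 3' end pointing downstream.
The reverse primer's reverse complement is CGGCTTGATTCTTA, which matches the template at positions 38–51.
The product is the template from position 3 through 51 (49 bp).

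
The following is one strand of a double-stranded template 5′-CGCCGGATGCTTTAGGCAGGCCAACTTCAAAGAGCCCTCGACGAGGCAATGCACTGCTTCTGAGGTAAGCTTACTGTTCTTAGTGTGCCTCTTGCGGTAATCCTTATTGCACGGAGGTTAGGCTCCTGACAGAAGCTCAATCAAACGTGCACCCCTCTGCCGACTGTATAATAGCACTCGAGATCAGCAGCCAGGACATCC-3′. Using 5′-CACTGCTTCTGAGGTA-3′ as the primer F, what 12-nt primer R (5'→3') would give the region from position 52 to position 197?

The product's 3' end on the top strand is position 197.
The reverse primer anneals to the top strand over positions 186–197, i.e. to AGCAGCCAGGAC.
Its sequence written 5'→3' is the reverse complement: GTCCTGGCTGCT.

5'-GTCCTGGCTGCT-3'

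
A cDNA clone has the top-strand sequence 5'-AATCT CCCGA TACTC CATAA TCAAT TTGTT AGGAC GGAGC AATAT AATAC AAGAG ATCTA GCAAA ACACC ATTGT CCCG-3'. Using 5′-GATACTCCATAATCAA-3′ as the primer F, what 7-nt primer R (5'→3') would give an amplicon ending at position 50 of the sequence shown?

The forward primer binds at positions 9–24; the product's 3' end on the top strand is position 50.
The reverse primer anneals to the top strand over positions 44–50, i.e. to ATAATAC.
Its sequence written 5'→3' is the reverse complement: GTATTAT.

5'-GTATTAT-3'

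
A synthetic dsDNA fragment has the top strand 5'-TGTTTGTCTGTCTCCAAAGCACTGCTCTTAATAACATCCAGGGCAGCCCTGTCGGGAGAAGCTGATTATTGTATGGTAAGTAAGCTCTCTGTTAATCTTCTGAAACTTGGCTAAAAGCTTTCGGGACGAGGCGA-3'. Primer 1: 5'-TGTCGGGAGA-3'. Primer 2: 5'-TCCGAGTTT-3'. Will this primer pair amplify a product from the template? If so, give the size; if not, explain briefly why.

Primer 2 (TCCGAGTTT) does not match the top strand, and its reverse complement AAACTCGGA does not match either.
With no annealing site for primer 2, no amplification occurs.

No product — primer 2 has no binding site in the template.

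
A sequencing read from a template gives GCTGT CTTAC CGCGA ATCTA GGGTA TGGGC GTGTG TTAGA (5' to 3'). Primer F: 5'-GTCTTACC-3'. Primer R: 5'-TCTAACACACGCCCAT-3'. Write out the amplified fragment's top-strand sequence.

The forward primer matches the template at positions 4–11.
Reverse complement of the reverse primer: ATGGGCGTGTGTTAGA. This occurs on the top strand at positions 25–40.
The product is the template from position 4 through 40 (37 bp).

5'-GTCTTACCGCGAATCTAGGGTATGGGCGTGTGTTAGA-3'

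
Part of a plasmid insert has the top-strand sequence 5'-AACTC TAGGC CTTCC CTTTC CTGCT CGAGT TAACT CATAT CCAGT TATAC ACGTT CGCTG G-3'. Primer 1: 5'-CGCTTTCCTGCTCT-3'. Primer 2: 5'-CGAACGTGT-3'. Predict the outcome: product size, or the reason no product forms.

Primer 1 (CGCTTTCCTGCTCT) does not match the top strand, and its reverse complement AGAGCAGGAAAGCG does not match either.
With no annealing site for primer 1, no amplification occurs.

No product — primer 1 has no binding site in the template.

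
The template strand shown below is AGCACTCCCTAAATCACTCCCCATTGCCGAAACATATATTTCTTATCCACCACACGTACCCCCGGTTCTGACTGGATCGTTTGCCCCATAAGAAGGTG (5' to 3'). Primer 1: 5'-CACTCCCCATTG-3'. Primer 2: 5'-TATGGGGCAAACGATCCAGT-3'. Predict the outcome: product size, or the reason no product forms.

Primer 1 (CACTCCCCATTG) matches the top strand at positions 15–26; it acts as a forward primer.
Primer 2's reverse complement is ACTGGATCGTTTGCCCCATA, matching the top strand at positions 71–90; it acts as a reverse primer.
The 3' ends face each other across positions 15–90, giving a 76 bp product.

Yes — a 76 bp product.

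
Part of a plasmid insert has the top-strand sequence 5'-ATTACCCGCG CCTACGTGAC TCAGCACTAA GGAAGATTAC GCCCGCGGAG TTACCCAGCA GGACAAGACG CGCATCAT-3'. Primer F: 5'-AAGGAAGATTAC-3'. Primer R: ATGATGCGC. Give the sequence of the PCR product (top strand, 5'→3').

5'-AAGGAAGATTACGCCCGCGGAGTTACCCAGCAGGACAAGACGCGCATCAT-3'

Forward primer AAGGAAGATTAC is found on the top strand at positions 29–40.
The reverse primer's reverse complement is GCGCATCAT, which matches the template at positions 70–78.
The product is the template from position 29 through 78 (50 bp).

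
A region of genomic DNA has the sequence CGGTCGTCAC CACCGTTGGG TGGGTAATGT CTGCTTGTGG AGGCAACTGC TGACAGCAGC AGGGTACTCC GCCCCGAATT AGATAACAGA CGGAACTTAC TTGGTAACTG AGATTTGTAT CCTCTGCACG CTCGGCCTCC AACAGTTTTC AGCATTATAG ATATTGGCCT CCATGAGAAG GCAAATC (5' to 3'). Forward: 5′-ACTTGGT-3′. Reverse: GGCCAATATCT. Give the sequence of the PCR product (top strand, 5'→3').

The forward primer matches the template at positions 99–105.
Reverse complement of the reverse primer: AGATATTGGCC. This occurs on the top strand at positions 159–169.
The product is the template from position 99 through 169 (71 bp).

5'-ACTTGGTAACTGAGATTTGTATCCTCTGCACGCTCGGCCTCCAACAGTTTTCAGCATTATAGATATTGGCC-3'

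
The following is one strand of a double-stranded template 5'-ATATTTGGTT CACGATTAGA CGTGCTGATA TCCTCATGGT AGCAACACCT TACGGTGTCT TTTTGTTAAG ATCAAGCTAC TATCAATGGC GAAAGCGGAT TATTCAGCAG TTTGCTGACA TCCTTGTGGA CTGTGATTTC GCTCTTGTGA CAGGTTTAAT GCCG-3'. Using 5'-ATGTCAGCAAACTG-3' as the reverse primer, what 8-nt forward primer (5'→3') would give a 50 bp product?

5'-TCAAGCTA-3'

The reverse primer's reverse complement CAGTTTGCTGACAT matches the template at positions 108–121, so the product ends at position 121.
A 50 bp product then starts at position 121 − 50 + 1 = 72.
The forward primer is identical to the top strand there: TCAAGCTA.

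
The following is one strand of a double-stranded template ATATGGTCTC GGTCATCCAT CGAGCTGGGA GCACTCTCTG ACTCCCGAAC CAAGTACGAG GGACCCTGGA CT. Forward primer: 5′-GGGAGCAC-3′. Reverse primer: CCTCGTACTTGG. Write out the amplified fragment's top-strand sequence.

The forward primer matches the template at positions 27–34.
Taking the reverse complement of CCTCGTACTTGG gives CCAAGTACGAGG, found at positions 50–61 on the template; the primer anneals here to the top strand with its 3' end pointing upstream.
The product is the template from position 27 through 61 (35 bp).

5'-GGGAGCACTCTCTGACTCCCGAACCAAGTACGAGG-3'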